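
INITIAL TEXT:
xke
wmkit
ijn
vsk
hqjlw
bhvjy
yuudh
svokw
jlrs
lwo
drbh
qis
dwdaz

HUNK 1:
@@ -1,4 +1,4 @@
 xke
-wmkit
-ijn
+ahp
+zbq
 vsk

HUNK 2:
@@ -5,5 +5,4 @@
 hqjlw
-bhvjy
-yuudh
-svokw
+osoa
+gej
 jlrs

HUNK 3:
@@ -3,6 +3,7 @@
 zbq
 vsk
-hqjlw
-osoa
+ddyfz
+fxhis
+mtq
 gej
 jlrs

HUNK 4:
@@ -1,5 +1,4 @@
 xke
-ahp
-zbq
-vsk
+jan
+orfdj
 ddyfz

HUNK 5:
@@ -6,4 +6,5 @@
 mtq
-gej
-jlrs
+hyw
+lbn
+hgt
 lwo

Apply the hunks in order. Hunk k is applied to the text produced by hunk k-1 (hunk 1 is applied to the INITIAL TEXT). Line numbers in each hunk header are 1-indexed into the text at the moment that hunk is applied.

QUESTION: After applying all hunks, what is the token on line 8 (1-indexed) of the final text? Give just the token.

Hunk 1: at line 1 remove [wmkit,ijn] add [ahp,zbq] -> 13 lines: xke ahp zbq vsk hqjlw bhvjy yuudh svokw jlrs lwo drbh qis dwdaz
Hunk 2: at line 5 remove [bhvjy,yuudh,svokw] add [osoa,gej] -> 12 lines: xke ahp zbq vsk hqjlw osoa gej jlrs lwo drbh qis dwdaz
Hunk 3: at line 3 remove [hqjlw,osoa] add [ddyfz,fxhis,mtq] -> 13 lines: xke ahp zbq vsk ddyfz fxhis mtq gej jlrs lwo drbh qis dwdaz
Hunk 4: at line 1 remove [ahp,zbq,vsk] add [jan,orfdj] -> 12 lines: xke jan orfdj ddyfz fxhis mtq gej jlrs lwo drbh qis dwdaz
Hunk 5: at line 6 remove [gej,jlrs] add [hyw,lbn,hgt] -> 13 lines: xke jan orfdj ddyfz fxhis mtq hyw lbn hgt lwo drbh qis dwdaz
Final line 8: lbn

Answer: lbn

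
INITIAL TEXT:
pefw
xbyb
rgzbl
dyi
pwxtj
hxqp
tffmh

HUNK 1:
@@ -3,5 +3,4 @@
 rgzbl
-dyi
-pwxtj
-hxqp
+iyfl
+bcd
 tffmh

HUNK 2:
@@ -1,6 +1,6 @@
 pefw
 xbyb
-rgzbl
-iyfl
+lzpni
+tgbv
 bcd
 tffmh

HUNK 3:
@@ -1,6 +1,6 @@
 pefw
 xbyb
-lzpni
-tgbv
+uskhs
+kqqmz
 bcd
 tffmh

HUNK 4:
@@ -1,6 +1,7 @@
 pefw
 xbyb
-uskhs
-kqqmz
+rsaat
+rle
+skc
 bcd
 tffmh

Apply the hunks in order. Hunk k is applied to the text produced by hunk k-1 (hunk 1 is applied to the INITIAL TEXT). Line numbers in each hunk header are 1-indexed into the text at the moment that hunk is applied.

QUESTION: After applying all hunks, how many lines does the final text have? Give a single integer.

Answer: 7

Derivation:
Hunk 1: at line 3 remove [dyi,pwxtj,hxqp] add [iyfl,bcd] -> 6 lines: pefw xbyb rgzbl iyfl bcd tffmh
Hunk 2: at line 1 remove [rgzbl,iyfl] add [lzpni,tgbv] -> 6 lines: pefw xbyb lzpni tgbv bcd tffmh
Hunk 3: at line 1 remove [lzpni,tgbv] add [uskhs,kqqmz] -> 6 lines: pefw xbyb uskhs kqqmz bcd tffmh
Hunk 4: at line 1 remove [uskhs,kqqmz] add [rsaat,rle,skc] -> 7 lines: pefw xbyb rsaat rle skc bcd tffmh
Final line count: 7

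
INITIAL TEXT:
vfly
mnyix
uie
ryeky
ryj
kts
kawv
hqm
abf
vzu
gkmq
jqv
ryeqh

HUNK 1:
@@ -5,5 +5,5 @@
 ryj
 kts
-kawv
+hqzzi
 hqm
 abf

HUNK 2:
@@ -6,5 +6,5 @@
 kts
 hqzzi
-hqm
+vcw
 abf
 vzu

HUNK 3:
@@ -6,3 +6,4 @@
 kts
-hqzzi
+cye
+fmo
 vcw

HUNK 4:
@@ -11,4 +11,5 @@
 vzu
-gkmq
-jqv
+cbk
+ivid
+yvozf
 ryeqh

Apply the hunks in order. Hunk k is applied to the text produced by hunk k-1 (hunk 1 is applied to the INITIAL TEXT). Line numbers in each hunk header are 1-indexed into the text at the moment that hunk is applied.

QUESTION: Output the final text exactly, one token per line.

Hunk 1: at line 5 remove [kawv] add [hqzzi] -> 13 lines: vfly mnyix uie ryeky ryj kts hqzzi hqm abf vzu gkmq jqv ryeqh
Hunk 2: at line 6 remove [hqm] add [vcw] -> 13 lines: vfly mnyix uie ryeky ryj kts hqzzi vcw abf vzu gkmq jqv ryeqh
Hunk 3: at line 6 remove [hqzzi] add [cye,fmo] -> 14 lines: vfly mnyix uie ryeky ryj kts cye fmo vcw abf vzu gkmq jqv ryeqh
Hunk 4: at line 11 remove [gkmq,jqv] add [cbk,ivid,yvozf] -> 15 lines: vfly mnyix uie ryeky ryj kts cye fmo vcw abf vzu cbk ivid yvozf ryeqh

Answer: vfly
mnyix
uie
ryeky
ryj
kts
cye
fmo
vcw
abf
vzu
cbk
ivid
yvozf
ryeqh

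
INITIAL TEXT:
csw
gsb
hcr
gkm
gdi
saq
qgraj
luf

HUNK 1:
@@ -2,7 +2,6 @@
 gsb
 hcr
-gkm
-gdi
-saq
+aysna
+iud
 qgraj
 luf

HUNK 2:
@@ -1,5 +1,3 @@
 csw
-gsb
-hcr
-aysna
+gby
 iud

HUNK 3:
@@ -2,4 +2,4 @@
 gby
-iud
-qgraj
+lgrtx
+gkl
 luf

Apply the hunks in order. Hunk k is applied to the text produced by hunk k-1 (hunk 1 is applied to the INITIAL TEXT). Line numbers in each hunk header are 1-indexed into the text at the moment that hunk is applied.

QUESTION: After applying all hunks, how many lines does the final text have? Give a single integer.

Answer: 5

Derivation:
Hunk 1: at line 2 remove [gkm,gdi,saq] add [aysna,iud] -> 7 lines: csw gsb hcr aysna iud qgraj luf
Hunk 2: at line 1 remove [gsb,hcr,aysna] add [gby] -> 5 lines: csw gby iud qgraj luf
Hunk 3: at line 2 remove [iud,qgraj] add [lgrtx,gkl] -> 5 lines: csw gby lgrtx gkl luf
Final line count: 5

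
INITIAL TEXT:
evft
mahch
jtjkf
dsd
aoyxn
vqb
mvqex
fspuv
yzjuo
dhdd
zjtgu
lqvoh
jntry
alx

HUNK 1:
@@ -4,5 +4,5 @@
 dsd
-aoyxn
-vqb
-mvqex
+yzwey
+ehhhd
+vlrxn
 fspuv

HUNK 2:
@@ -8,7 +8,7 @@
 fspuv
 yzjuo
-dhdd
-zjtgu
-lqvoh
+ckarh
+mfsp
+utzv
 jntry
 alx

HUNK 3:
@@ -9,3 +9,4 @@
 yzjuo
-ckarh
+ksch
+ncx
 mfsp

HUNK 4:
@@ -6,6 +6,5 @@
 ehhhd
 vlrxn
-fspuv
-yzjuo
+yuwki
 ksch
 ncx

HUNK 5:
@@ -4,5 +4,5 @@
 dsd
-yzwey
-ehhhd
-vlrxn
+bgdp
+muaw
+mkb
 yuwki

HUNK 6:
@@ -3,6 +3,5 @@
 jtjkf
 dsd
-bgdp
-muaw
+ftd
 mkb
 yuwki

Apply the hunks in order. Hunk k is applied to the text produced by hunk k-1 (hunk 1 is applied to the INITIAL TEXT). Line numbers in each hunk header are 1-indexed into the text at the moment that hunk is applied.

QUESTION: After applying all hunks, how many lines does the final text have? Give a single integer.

Answer: 13

Derivation:
Hunk 1: at line 4 remove [aoyxn,vqb,mvqex] add [yzwey,ehhhd,vlrxn] -> 14 lines: evft mahch jtjkf dsd yzwey ehhhd vlrxn fspuv yzjuo dhdd zjtgu lqvoh jntry alx
Hunk 2: at line 8 remove [dhdd,zjtgu,lqvoh] add [ckarh,mfsp,utzv] -> 14 lines: evft mahch jtjkf dsd yzwey ehhhd vlrxn fspuv yzjuo ckarh mfsp utzv jntry alx
Hunk 3: at line 9 remove [ckarh] add [ksch,ncx] -> 15 lines: evft mahch jtjkf dsd yzwey ehhhd vlrxn fspuv yzjuo ksch ncx mfsp utzv jntry alx
Hunk 4: at line 6 remove [fspuv,yzjuo] add [yuwki] -> 14 lines: evft mahch jtjkf dsd yzwey ehhhd vlrxn yuwki ksch ncx mfsp utzv jntry alx
Hunk 5: at line 4 remove [yzwey,ehhhd,vlrxn] add [bgdp,muaw,mkb] -> 14 lines: evft mahch jtjkf dsd bgdp muaw mkb yuwki ksch ncx mfsp utzv jntry alx
Hunk 6: at line 3 remove [bgdp,muaw] add [ftd] -> 13 lines: evft mahch jtjkf dsd ftd mkb yuwki ksch ncx mfsp utzv jntry alx
Final line count: 13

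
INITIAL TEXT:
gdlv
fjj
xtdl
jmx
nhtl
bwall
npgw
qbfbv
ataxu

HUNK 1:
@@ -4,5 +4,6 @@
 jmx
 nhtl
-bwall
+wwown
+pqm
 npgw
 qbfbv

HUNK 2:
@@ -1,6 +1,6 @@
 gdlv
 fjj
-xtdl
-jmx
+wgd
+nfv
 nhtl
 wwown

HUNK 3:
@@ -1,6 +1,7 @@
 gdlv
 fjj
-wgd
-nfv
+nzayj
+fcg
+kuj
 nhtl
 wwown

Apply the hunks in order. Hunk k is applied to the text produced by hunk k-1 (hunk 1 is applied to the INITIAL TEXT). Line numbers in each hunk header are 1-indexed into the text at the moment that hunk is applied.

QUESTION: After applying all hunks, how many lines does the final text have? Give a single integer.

Hunk 1: at line 4 remove [bwall] add [wwown,pqm] -> 10 lines: gdlv fjj xtdl jmx nhtl wwown pqm npgw qbfbv ataxu
Hunk 2: at line 1 remove [xtdl,jmx] add [wgd,nfv] -> 10 lines: gdlv fjj wgd nfv nhtl wwown pqm npgw qbfbv ataxu
Hunk 3: at line 1 remove [wgd,nfv] add [nzayj,fcg,kuj] -> 11 lines: gdlv fjj nzayj fcg kuj nhtl wwown pqm npgw qbfbv ataxu
Final line count: 11

Answer: 11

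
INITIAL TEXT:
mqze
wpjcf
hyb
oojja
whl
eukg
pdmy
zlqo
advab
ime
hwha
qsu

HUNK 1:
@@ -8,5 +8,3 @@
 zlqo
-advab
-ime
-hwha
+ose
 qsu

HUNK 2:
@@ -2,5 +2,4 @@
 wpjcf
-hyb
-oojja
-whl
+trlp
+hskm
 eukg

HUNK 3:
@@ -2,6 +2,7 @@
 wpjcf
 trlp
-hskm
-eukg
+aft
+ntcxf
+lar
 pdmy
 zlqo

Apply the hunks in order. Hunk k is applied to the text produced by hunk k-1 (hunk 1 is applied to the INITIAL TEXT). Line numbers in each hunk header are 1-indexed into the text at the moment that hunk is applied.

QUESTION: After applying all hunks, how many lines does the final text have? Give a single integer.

Hunk 1: at line 8 remove [advab,ime,hwha] add [ose] -> 10 lines: mqze wpjcf hyb oojja whl eukg pdmy zlqo ose qsu
Hunk 2: at line 2 remove [hyb,oojja,whl] add [trlp,hskm] -> 9 lines: mqze wpjcf trlp hskm eukg pdmy zlqo ose qsu
Hunk 3: at line 2 remove [hskm,eukg] add [aft,ntcxf,lar] -> 10 lines: mqze wpjcf trlp aft ntcxf lar pdmy zlqo ose qsu
Final line count: 10

Answer: 10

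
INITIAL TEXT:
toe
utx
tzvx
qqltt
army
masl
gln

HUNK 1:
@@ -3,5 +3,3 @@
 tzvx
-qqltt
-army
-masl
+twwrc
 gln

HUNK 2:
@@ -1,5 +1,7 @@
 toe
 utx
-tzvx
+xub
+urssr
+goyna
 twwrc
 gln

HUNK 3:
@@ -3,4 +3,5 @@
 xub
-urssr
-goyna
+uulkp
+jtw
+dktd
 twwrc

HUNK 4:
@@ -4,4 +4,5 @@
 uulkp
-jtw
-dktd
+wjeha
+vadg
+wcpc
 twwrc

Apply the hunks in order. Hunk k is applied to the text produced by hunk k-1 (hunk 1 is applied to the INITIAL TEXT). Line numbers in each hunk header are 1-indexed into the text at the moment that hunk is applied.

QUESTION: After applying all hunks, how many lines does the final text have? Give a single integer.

Answer: 9

Derivation:
Hunk 1: at line 3 remove [qqltt,army,masl] add [twwrc] -> 5 lines: toe utx tzvx twwrc gln
Hunk 2: at line 1 remove [tzvx] add [xub,urssr,goyna] -> 7 lines: toe utx xub urssr goyna twwrc gln
Hunk 3: at line 3 remove [urssr,goyna] add [uulkp,jtw,dktd] -> 8 lines: toe utx xub uulkp jtw dktd twwrc gln
Hunk 4: at line 4 remove [jtw,dktd] add [wjeha,vadg,wcpc] -> 9 lines: toe utx xub uulkp wjeha vadg wcpc twwrc gln
Final line count: 9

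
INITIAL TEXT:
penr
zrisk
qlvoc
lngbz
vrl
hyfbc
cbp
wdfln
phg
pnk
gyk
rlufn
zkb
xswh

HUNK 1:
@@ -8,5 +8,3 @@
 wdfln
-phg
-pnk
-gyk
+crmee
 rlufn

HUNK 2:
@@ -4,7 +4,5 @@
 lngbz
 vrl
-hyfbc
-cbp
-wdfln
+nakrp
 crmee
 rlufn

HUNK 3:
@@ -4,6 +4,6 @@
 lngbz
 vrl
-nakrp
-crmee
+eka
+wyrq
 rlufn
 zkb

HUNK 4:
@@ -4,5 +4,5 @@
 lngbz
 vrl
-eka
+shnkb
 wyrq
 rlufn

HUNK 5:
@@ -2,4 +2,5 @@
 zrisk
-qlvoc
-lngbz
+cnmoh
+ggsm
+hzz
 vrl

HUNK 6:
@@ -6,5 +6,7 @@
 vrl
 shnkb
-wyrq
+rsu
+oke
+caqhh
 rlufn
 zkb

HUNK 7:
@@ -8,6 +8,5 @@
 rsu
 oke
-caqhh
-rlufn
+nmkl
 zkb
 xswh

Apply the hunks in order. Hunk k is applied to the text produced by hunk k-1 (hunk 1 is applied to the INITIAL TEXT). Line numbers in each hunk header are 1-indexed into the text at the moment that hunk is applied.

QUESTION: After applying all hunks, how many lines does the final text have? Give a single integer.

Hunk 1: at line 8 remove [phg,pnk,gyk] add [crmee] -> 12 lines: penr zrisk qlvoc lngbz vrl hyfbc cbp wdfln crmee rlufn zkb xswh
Hunk 2: at line 4 remove [hyfbc,cbp,wdfln] add [nakrp] -> 10 lines: penr zrisk qlvoc lngbz vrl nakrp crmee rlufn zkb xswh
Hunk 3: at line 4 remove [nakrp,crmee] add [eka,wyrq] -> 10 lines: penr zrisk qlvoc lngbz vrl eka wyrq rlufn zkb xswh
Hunk 4: at line 4 remove [eka] add [shnkb] -> 10 lines: penr zrisk qlvoc lngbz vrl shnkb wyrq rlufn zkb xswh
Hunk 5: at line 2 remove [qlvoc,lngbz] add [cnmoh,ggsm,hzz] -> 11 lines: penr zrisk cnmoh ggsm hzz vrl shnkb wyrq rlufn zkb xswh
Hunk 6: at line 6 remove [wyrq] add [rsu,oke,caqhh] -> 13 lines: penr zrisk cnmoh ggsm hzz vrl shnkb rsu oke caqhh rlufn zkb xswh
Hunk 7: at line 8 remove [caqhh,rlufn] add [nmkl] -> 12 lines: penr zrisk cnmoh ggsm hzz vrl shnkb rsu oke nmkl zkb xswh
Final line count: 12

Answer: 12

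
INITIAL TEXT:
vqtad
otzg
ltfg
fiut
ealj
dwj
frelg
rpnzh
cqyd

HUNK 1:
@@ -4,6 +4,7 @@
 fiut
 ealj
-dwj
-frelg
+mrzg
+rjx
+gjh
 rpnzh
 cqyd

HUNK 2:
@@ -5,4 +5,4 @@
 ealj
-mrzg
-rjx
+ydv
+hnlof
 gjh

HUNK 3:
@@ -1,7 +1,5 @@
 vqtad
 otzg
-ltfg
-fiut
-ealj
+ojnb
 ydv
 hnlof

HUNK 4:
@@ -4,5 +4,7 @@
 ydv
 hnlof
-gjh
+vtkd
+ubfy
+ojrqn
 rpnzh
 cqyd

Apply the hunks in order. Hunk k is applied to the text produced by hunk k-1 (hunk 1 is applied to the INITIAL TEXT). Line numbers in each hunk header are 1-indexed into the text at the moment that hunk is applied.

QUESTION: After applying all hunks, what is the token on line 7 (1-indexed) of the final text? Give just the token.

Answer: ubfy

Derivation:
Hunk 1: at line 4 remove [dwj,frelg] add [mrzg,rjx,gjh] -> 10 lines: vqtad otzg ltfg fiut ealj mrzg rjx gjh rpnzh cqyd
Hunk 2: at line 5 remove [mrzg,rjx] add [ydv,hnlof] -> 10 lines: vqtad otzg ltfg fiut ealj ydv hnlof gjh rpnzh cqyd
Hunk 3: at line 1 remove [ltfg,fiut,ealj] add [ojnb] -> 8 lines: vqtad otzg ojnb ydv hnlof gjh rpnzh cqyd
Hunk 4: at line 4 remove [gjh] add [vtkd,ubfy,ojrqn] -> 10 lines: vqtad otzg ojnb ydv hnlof vtkd ubfy ojrqn rpnzh cqyd
Final line 7: ubfy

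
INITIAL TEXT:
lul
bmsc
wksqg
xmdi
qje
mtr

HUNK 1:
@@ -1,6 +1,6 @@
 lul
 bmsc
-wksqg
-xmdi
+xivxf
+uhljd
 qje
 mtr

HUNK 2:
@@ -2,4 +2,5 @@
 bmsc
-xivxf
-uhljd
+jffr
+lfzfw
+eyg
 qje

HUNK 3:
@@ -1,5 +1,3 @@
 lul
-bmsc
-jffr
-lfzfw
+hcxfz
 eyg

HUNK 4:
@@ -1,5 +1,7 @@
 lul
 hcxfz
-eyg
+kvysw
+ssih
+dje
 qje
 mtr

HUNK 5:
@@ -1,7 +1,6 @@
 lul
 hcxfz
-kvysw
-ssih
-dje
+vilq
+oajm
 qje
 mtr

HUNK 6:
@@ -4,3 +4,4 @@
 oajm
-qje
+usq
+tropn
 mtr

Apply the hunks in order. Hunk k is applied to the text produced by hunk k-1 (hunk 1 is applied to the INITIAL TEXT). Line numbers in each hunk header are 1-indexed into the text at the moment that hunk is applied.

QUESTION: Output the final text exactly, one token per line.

Answer: lul
hcxfz
vilq
oajm
usq
tropn
mtr

Derivation:
Hunk 1: at line 1 remove [wksqg,xmdi] add [xivxf,uhljd] -> 6 lines: lul bmsc xivxf uhljd qje mtr
Hunk 2: at line 2 remove [xivxf,uhljd] add [jffr,lfzfw,eyg] -> 7 lines: lul bmsc jffr lfzfw eyg qje mtr
Hunk 3: at line 1 remove [bmsc,jffr,lfzfw] add [hcxfz] -> 5 lines: lul hcxfz eyg qje mtr
Hunk 4: at line 1 remove [eyg] add [kvysw,ssih,dje] -> 7 lines: lul hcxfz kvysw ssih dje qje mtr
Hunk 5: at line 1 remove [kvysw,ssih,dje] add [vilq,oajm] -> 6 lines: lul hcxfz vilq oajm qje mtr
Hunk 6: at line 4 remove [qje] add [usq,tropn] -> 7 lines: lul hcxfz vilq oajm usq tropn mtr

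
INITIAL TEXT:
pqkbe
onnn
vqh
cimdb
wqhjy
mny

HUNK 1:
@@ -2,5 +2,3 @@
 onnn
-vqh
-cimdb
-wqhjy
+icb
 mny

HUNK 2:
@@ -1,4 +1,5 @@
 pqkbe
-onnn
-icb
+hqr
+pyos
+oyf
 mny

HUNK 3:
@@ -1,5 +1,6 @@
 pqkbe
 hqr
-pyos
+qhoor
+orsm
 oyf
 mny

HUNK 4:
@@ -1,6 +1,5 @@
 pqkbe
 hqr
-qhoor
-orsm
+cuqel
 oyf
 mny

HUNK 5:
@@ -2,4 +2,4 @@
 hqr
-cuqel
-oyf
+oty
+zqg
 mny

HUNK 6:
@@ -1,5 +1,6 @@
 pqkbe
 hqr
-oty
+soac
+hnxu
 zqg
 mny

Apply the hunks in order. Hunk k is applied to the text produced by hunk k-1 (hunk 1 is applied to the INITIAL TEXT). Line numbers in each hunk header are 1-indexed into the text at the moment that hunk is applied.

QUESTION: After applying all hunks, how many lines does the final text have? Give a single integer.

Hunk 1: at line 2 remove [vqh,cimdb,wqhjy] add [icb] -> 4 lines: pqkbe onnn icb mny
Hunk 2: at line 1 remove [onnn,icb] add [hqr,pyos,oyf] -> 5 lines: pqkbe hqr pyos oyf mny
Hunk 3: at line 1 remove [pyos] add [qhoor,orsm] -> 6 lines: pqkbe hqr qhoor orsm oyf mny
Hunk 4: at line 1 remove [qhoor,orsm] add [cuqel] -> 5 lines: pqkbe hqr cuqel oyf mny
Hunk 5: at line 2 remove [cuqel,oyf] add [oty,zqg] -> 5 lines: pqkbe hqr oty zqg mny
Hunk 6: at line 1 remove [oty] add [soac,hnxu] -> 6 lines: pqkbe hqr soac hnxu zqg mny
Final line count: 6

Answer: 6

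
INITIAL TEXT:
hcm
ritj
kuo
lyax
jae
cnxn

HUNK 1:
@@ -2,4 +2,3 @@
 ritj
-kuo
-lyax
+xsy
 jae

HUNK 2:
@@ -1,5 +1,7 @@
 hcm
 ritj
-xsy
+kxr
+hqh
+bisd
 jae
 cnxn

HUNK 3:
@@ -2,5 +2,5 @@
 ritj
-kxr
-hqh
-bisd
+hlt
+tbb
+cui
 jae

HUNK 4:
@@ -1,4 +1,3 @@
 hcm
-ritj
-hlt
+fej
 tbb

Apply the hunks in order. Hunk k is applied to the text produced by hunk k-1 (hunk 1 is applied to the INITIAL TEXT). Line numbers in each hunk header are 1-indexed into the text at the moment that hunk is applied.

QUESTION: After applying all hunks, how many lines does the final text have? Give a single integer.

Hunk 1: at line 2 remove [kuo,lyax] add [xsy] -> 5 lines: hcm ritj xsy jae cnxn
Hunk 2: at line 1 remove [xsy] add [kxr,hqh,bisd] -> 7 lines: hcm ritj kxr hqh bisd jae cnxn
Hunk 3: at line 2 remove [kxr,hqh,bisd] add [hlt,tbb,cui] -> 7 lines: hcm ritj hlt tbb cui jae cnxn
Hunk 4: at line 1 remove [ritj,hlt] add [fej] -> 6 lines: hcm fej tbb cui jae cnxn
Final line count: 6

Answer: 6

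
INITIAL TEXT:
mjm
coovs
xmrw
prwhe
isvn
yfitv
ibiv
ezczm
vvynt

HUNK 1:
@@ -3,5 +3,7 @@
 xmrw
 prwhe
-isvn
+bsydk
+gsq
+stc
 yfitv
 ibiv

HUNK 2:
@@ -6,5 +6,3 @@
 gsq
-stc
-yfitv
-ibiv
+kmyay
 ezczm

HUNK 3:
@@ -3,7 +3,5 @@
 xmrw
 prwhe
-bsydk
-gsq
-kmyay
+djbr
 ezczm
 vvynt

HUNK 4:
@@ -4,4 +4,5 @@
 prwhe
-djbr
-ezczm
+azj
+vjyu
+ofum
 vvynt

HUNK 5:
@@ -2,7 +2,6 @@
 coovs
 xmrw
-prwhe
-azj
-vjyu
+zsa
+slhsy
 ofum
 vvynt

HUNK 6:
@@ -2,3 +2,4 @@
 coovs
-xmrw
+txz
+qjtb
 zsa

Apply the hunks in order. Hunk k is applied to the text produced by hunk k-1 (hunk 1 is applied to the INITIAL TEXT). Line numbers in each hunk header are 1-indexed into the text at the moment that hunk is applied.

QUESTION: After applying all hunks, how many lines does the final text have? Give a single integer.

Answer: 8

Derivation:
Hunk 1: at line 3 remove [isvn] add [bsydk,gsq,stc] -> 11 lines: mjm coovs xmrw prwhe bsydk gsq stc yfitv ibiv ezczm vvynt
Hunk 2: at line 6 remove [stc,yfitv,ibiv] add [kmyay] -> 9 lines: mjm coovs xmrw prwhe bsydk gsq kmyay ezczm vvynt
Hunk 3: at line 3 remove [bsydk,gsq,kmyay] add [djbr] -> 7 lines: mjm coovs xmrw prwhe djbr ezczm vvynt
Hunk 4: at line 4 remove [djbr,ezczm] add [azj,vjyu,ofum] -> 8 lines: mjm coovs xmrw prwhe azj vjyu ofum vvynt
Hunk 5: at line 2 remove [prwhe,azj,vjyu] add [zsa,slhsy] -> 7 lines: mjm coovs xmrw zsa slhsy ofum vvynt
Hunk 6: at line 2 remove [xmrw] add [txz,qjtb] -> 8 lines: mjm coovs txz qjtb zsa slhsy ofum vvynt
Final line count: 8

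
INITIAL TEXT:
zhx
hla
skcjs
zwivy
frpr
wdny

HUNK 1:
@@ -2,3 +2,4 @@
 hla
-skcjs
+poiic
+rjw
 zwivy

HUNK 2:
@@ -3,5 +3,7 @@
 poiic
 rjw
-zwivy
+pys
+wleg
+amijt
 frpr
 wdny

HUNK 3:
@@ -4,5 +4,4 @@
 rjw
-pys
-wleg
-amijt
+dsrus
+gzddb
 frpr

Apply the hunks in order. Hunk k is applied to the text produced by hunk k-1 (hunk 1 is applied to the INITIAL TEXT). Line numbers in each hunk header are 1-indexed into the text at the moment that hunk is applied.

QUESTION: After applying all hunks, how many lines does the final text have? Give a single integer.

Hunk 1: at line 2 remove [skcjs] add [poiic,rjw] -> 7 lines: zhx hla poiic rjw zwivy frpr wdny
Hunk 2: at line 3 remove [zwivy] add [pys,wleg,amijt] -> 9 lines: zhx hla poiic rjw pys wleg amijt frpr wdny
Hunk 3: at line 4 remove [pys,wleg,amijt] add [dsrus,gzddb] -> 8 lines: zhx hla poiic rjw dsrus gzddb frpr wdny
Final line count: 8

Answer: 8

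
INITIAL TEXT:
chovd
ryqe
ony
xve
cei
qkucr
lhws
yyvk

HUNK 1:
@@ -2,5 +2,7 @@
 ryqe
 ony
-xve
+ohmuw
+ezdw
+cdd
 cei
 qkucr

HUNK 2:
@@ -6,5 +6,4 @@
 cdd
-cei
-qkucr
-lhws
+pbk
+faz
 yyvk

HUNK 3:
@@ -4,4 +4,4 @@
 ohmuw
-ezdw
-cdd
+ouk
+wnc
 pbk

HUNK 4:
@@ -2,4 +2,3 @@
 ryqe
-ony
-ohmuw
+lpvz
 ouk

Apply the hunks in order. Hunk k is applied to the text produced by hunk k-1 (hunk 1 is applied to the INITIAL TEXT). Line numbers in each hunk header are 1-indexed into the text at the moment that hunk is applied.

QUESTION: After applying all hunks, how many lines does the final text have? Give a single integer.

Hunk 1: at line 2 remove [xve] add [ohmuw,ezdw,cdd] -> 10 lines: chovd ryqe ony ohmuw ezdw cdd cei qkucr lhws yyvk
Hunk 2: at line 6 remove [cei,qkucr,lhws] add [pbk,faz] -> 9 lines: chovd ryqe ony ohmuw ezdw cdd pbk faz yyvk
Hunk 3: at line 4 remove [ezdw,cdd] add [ouk,wnc] -> 9 lines: chovd ryqe ony ohmuw ouk wnc pbk faz yyvk
Hunk 4: at line 2 remove [ony,ohmuw] add [lpvz] -> 8 lines: chovd ryqe lpvz ouk wnc pbk faz yyvk
Final line count: 8

Answer: 8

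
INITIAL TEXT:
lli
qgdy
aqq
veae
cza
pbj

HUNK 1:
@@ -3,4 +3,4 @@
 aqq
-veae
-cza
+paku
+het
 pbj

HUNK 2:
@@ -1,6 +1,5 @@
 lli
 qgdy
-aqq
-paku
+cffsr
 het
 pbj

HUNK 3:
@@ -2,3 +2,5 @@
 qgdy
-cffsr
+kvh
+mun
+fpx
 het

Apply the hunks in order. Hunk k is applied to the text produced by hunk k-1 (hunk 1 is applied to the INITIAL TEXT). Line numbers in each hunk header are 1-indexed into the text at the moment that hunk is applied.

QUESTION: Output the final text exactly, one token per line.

Hunk 1: at line 3 remove [veae,cza] add [paku,het] -> 6 lines: lli qgdy aqq paku het pbj
Hunk 2: at line 1 remove [aqq,paku] add [cffsr] -> 5 lines: lli qgdy cffsr het pbj
Hunk 3: at line 2 remove [cffsr] add [kvh,mun,fpx] -> 7 lines: lli qgdy kvh mun fpx het pbj

Answer: lli
qgdy
kvh
mun
fpx
het
pbj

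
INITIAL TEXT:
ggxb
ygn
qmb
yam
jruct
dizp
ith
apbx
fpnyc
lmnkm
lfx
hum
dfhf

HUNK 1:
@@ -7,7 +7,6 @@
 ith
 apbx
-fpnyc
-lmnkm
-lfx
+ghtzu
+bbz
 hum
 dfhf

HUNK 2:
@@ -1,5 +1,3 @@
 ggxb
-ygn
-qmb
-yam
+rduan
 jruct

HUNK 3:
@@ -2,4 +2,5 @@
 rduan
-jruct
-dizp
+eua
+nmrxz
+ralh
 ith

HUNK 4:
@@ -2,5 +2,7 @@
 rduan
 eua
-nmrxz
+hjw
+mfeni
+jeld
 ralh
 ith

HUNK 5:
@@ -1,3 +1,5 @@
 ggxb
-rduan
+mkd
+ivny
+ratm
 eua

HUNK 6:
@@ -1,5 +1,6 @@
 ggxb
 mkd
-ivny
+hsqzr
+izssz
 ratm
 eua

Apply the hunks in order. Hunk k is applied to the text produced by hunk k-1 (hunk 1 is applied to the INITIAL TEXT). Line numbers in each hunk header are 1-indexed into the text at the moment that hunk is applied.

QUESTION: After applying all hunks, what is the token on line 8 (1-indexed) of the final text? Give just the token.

Hunk 1: at line 7 remove [fpnyc,lmnkm,lfx] add [ghtzu,bbz] -> 12 lines: ggxb ygn qmb yam jruct dizp ith apbx ghtzu bbz hum dfhf
Hunk 2: at line 1 remove [ygn,qmb,yam] add [rduan] -> 10 lines: ggxb rduan jruct dizp ith apbx ghtzu bbz hum dfhf
Hunk 3: at line 2 remove [jruct,dizp] add [eua,nmrxz,ralh] -> 11 lines: ggxb rduan eua nmrxz ralh ith apbx ghtzu bbz hum dfhf
Hunk 4: at line 2 remove [nmrxz] add [hjw,mfeni,jeld] -> 13 lines: ggxb rduan eua hjw mfeni jeld ralh ith apbx ghtzu bbz hum dfhf
Hunk 5: at line 1 remove [rduan] add [mkd,ivny,ratm] -> 15 lines: ggxb mkd ivny ratm eua hjw mfeni jeld ralh ith apbx ghtzu bbz hum dfhf
Hunk 6: at line 1 remove [ivny] add [hsqzr,izssz] -> 16 lines: ggxb mkd hsqzr izssz ratm eua hjw mfeni jeld ralh ith apbx ghtzu bbz hum dfhf
Final line 8: mfeni

Answer: mfeni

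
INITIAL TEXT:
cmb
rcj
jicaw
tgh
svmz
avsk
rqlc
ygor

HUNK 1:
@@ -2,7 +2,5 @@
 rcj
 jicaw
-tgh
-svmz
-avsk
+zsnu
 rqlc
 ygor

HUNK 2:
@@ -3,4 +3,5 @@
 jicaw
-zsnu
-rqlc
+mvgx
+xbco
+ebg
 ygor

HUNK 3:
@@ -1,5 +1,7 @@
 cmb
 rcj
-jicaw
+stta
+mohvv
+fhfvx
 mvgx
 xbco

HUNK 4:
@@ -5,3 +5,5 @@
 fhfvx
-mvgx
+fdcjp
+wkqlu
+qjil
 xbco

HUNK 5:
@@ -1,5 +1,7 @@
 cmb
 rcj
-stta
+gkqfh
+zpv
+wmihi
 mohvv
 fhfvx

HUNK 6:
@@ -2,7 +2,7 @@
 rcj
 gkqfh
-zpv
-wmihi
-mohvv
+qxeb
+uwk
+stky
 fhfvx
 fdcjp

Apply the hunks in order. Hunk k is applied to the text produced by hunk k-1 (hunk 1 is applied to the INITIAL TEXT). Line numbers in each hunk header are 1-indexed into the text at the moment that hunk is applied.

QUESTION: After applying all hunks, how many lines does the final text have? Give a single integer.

Answer: 13

Derivation:
Hunk 1: at line 2 remove [tgh,svmz,avsk] add [zsnu] -> 6 lines: cmb rcj jicaw zsnu rqlc ygor
Hunk 2: at line 3 remove [zsnu,rqlc] add [mvgx,xbco,ebg] -> 7 lines: cmb rcj jicaw mvgx xbco ebg ygor
Hunk 3: at line 1 remove [jicaw] add [stta,mohvv,fhfvx] -> 9 lines: cmb rcj stta mohvv fhfvx mvgx xbco ebg ygor
Hunk 4: at line 5 remove [mvgx] add [fdcjp,wkqlu,qjil] -> 11 lines: cmb rcj stta mohvv fhfvx fdcjp wkqlu qjil xbco ebg ygor
Hunk 5: at line 1 remove [stta] add [gkqfh,zpv,wmihi] -> 13 lines: cmb rcj gkqfh zpv wmihi mohvv fhfvx fdcjp wkqlu qjil xbco ebg ygor
Hunk 6: at line 2 remove [zpv,wmihi,mohvv] add [qxeb,uwk,stky] -> 13 lines: cmb rcj gkqfh qxeb uwk stky fhfvx fdcjp wkqlu qjil xbco ebg ygor
Final line count: 13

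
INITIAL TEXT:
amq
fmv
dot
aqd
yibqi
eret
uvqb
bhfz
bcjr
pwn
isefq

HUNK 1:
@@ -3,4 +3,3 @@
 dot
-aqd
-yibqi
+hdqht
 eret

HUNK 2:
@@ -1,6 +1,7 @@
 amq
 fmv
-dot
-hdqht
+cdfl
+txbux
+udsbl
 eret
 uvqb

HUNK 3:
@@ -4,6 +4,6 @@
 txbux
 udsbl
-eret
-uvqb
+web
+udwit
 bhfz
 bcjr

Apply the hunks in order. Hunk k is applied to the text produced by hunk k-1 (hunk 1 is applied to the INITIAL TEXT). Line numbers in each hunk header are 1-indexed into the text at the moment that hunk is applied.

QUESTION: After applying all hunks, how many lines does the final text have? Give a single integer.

Answer: 11

Derivation:
Hunk 1: at line 3 remove [aqd,yibqi] add [hdqht] -> 10 lines: amq fmv dot hdqht eret uvqb bhfz bcjr pwn isefq
Hunk 2: at line 1 remove [dot,hdqht] add [cdfl,txbux,udsbl] -> 11 lines: amq fmv cdfl txbux udsbl eret uvqb bhfz bcjr pwn isefq
Hunk 3: at line 4 remove [eret,uvqb] add [web,udwit] -> 11 lines: amq fmv cdfl txbux udsbl web udwit bhfz bcjr pwn isefq
Final line count: 11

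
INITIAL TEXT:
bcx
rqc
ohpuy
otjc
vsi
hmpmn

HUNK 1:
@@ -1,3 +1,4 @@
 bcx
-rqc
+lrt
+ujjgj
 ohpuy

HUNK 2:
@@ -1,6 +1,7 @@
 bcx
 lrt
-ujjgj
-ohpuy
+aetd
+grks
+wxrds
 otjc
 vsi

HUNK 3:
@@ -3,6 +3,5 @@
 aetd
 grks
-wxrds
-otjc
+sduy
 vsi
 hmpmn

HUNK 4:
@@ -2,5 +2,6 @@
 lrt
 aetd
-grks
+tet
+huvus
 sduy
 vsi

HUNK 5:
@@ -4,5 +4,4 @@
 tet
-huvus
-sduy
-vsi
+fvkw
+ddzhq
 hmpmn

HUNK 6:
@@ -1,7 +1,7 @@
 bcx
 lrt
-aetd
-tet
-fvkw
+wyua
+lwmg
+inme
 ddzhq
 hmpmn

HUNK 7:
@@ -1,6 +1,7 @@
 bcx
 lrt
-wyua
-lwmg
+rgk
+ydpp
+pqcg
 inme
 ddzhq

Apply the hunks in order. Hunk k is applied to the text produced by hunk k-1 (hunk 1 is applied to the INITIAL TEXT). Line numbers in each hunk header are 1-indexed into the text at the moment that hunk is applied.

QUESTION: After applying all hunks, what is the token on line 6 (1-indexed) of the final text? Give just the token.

Hunk 1: at line 1 remove [rqc] add [lrt,ujjgj] -> 7 lines: bcx lrt ujjgj ohpuy otjc vsi hmpmn
Hunk 2: at line 1 remove [ujjgj,ohpuy] add [aetd,grks,wxrds] -> 8 lines: bcx lrt aetd grks wxrds otjc vsi hmpmn
Hunk 3: at line 3 remove [wxrds,otjc] add [sduy] -> 7 lines: bcx lrt aetd grks sduy vsi hmpmn
Hunk 4: at line 2 remove [grks] add [tet,huvus] -> 8 lines: bcx lrt aetd tet huvus sduy vsi hmpmn
Hunk 5: at line 4 remove [huvus,sduy,vsi] add [fvkw,ddzhq] -> 7 lines: bcx lrt aetd tet fvkw ddzhq hmpmn
Hunk 6: at line 1 remove [aetd,tet,fvkw] add [wyua,lwmg,inme] -> 7 lines: bcx lrt wyua lwmg inme ddzhq hmpmn
Hunk 7: at line 1 remove [wyua,lwmg] add [rgk,ydpp,pqcg] -> 8 lines: bcx lrt rgk ydpp pqcg inme ddzhq hmpmn
Final line 6: inme

Answer: inme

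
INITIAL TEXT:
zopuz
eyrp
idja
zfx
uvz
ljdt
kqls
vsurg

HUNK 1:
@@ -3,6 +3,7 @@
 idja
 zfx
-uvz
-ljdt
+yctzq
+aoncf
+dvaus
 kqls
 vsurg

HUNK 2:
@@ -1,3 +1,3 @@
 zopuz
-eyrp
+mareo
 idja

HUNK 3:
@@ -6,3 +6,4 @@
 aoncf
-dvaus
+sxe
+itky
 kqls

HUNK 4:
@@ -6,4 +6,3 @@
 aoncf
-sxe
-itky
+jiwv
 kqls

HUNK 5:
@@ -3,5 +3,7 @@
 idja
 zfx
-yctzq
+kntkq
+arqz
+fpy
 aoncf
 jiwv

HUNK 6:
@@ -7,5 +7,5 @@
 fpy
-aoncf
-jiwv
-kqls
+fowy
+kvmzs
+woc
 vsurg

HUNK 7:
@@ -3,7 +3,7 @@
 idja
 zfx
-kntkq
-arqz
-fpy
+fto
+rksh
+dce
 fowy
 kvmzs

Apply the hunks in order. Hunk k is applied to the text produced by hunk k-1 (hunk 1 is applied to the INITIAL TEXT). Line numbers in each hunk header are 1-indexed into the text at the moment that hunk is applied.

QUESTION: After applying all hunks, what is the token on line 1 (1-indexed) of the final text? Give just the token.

Answer: zopuz

Derivation:
Hunk 1: at line 3 remove [uvz,ljdt] add [yctzq,aoncf,dvaus] -> 9 lines: zopuz eyrp idja zfx yctzq aoncf dvaus kqls vsurg
Hunk 2: at line 1 remove [eyrp] add [mareo] -> 9 lines: zopuz mareo idja zfx yctzq aoncf dvaus kqls vsurg
Hunk 3: at line 6 remove [dvaus] add [sxe,itky] -> 10 lines: zopuz mareo idja zfx yctzq aoncf sxe itky kqls vsurg
Hunk 4: at line 6 remove [sxe,itky] add [jiwv] -> 9 lines: zopuz mareo idja zfx yctzq aoncf jiwv kqls vsurg
Hunk 5: at line 3 remove [yctzq] add [kntkq,arqz,fpy] -> 11 lines: zopuz mareo idja zfx kntkq arqz fpy aoncf jiwv kqls vsurg
Hunk 6: at line 7 remove [aoncf,jiwv,kqls] add [fowy,kvmzs,woc] -> 11 lines: zopuz mareo idja zfx kntkq arqz fpy fowy kvmzs woc vsurg
Hunk 7: at line 3 remove [kntkq,arqz,fpy] add [fto,rksh,dce] -> 11 lines: zopuz mareo idja zfx fto rksh dce fowy kvmzs woc vsurg
Final line 1: zopuz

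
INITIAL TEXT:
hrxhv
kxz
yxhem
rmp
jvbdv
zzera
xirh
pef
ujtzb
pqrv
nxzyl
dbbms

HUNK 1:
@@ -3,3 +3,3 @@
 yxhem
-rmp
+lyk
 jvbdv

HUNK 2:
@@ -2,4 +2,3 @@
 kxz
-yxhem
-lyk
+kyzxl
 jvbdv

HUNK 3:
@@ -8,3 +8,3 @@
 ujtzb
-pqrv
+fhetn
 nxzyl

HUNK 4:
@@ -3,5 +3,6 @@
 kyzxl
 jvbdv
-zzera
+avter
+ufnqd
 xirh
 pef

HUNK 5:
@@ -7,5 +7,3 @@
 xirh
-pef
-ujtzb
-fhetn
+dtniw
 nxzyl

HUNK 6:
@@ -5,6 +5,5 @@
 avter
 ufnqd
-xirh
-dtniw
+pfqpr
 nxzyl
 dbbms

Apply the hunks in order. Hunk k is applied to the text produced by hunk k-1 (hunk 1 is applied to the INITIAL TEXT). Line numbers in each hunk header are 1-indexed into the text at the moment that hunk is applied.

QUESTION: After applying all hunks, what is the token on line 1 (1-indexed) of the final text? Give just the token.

Answer: hrxhv

Derivation:
Hunk 1: at line 3 remove [rmp] add [lyk] -> 12 lines: hrxhv kxz yxhem lyk jvbdv zzera xirh pef ujtzb pqrv nxzyl dbbms
Hunk 2: at line 2 remove [yxhem,lyk] add [kyzxl] -> 11 lines: hrxhv kxz kyzxl jvbdv zzera xirh pef ujtzb pqrv nxzyl dbbms
Hunk 3: at line 8 remove [pqrv] add [fhetn] -> 11 lines: hrxhv kxz kyzxl jvbdv zzera xirh pef ujtzb fhetn nxzyl dbbms
Hunk 4: at line 3 remove [zzera] add [avter,ufnqd] -> 12 lines: hrxhv kxz kyzxl jvbdv avter ufnqd xirh pef ujtzb fhetn nxzyl dbbms
Hunk 5: at line 7 remove [pef,ujtzb,fhetn] add [dtniw] -> 10 lines: hrxhv kxz kyzxl jvbdv avter ufnqd xirh dtniw nxzyl dbbms
Hunk 6: at line 5 remove [xirh,dtniw] add [pfqpr] -> 9 lines: hrxhv kxz kyzxl jvbdv avter ufnqd pfqpr nxzyl dbbms
Final line 1: hrxhv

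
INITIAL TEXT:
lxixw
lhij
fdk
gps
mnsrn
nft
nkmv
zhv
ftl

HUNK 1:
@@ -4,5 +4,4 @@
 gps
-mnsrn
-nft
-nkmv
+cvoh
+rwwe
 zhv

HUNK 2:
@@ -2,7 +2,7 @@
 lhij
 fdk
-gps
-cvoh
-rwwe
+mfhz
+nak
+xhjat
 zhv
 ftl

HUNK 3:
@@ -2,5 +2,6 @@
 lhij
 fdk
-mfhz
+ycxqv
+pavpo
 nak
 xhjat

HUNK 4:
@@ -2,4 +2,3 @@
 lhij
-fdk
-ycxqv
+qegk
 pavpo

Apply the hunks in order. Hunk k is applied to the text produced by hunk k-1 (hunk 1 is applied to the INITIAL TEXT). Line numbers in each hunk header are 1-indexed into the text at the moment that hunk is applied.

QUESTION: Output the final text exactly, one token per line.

Answer: lxixw
lhij
qegk
pavpo
nak
xhjat
zhv
ftl

Derivation:
Hunk 1: at line 4 remove [mnsrn,nft,nkmv] add [cvoh,rwwe] -> 8 lines: lxixw lhij fdk gps cvoh rwwe zhv ftl
Hunk 2: at line 2 remove [gps,cvoh,rwwe] add [mfhz,nak,xhjat] -> 8 lines: lxixw lhij fdk mfhz nak xhjat zhv ftl
Hunk 3: at line 2 remove [mfhz] add [ycxqv,pavpo] -> 9 lines: lxixw lhij fdk ycxqv pavpo nak xhjat zhv ftl
Hunk 4: at line 2 remove [fdk,ycxqv] add [qegk] -> 8 lines: lxixw lhij qegk pavpo nak xhjat zhv ftl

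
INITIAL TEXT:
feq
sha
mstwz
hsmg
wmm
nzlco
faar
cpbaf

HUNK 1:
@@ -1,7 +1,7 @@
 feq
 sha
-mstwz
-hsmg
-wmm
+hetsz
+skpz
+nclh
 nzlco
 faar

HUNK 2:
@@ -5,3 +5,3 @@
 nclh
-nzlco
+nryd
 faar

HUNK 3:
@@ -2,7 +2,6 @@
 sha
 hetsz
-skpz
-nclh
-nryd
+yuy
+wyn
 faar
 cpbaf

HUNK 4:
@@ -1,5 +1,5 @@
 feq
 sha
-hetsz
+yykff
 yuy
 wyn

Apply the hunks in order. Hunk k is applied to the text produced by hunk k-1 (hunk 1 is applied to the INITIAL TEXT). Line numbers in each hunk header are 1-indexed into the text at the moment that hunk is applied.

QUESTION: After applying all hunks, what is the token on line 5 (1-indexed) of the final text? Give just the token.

Hunk 1: at line 1 remove [mstwz,hsmg,wmm] add [hetsz,skpz,nclh] -> 8 lines: feq sha hetsz skpz nclh nzlco faar cpbaf
Hunk 2: at line 5 remove [nzlco] add [nryd] -> 8 lines: feq sha hetsz skpz nclh nryd faar cpbaf
Hunk 3: at line 2 remove [skpz,nclh,nryd] add [yuy,wyn] -> 7 lines: feq sha hetsz yuy wyn faar cpbaf
Hunk 4: at line 1 remove [hetsz] add [yykff] -> 7 lines: feq sha yykff yuy wyn faar cpbaf
Final line 5: wyn

Answer: wyn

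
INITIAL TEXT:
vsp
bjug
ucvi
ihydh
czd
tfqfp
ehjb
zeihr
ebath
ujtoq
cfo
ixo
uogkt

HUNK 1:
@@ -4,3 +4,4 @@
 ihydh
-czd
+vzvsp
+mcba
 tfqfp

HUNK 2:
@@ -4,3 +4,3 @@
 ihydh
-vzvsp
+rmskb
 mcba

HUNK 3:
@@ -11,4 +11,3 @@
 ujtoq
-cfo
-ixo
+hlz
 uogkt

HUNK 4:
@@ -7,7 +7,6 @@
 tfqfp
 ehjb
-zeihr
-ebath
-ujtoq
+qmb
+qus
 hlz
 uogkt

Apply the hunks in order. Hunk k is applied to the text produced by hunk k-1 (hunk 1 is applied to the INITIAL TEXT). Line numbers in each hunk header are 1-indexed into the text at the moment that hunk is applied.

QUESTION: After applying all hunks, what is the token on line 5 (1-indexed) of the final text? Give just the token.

Answer: rmskb

Derivation:
Hunk 1: at line 4 remove [czd] add [vzvsp,mcba] -> 14 lines: vsp bjug ucvi ihydh vzvsp mcba tfqfp ehjb zeihr ebath ujtoq cfo ixo uogkt
Hunk 2: at line 4 remove [vzvsp] add [rmskb] -> 14 lines: vsp bjug ucvi ihydh rmskb mcba tfqfp ehjb zeihr ebath ujtoq cfo ixo uogkt
Hunk 3: at line 11 remove [cfo,ixo] add [hlz] -> 13 lines: vsp bjug ucvi ihydh rmskb mcba tfqfp ehjb zeihr ebath ujtoq hlz uogkt
Hunk 4: at line 7 remove [zeihr,ebath,ujtoq] add [qmb,qus] -> 12 lines: vsp bjug ucvi ihydh rmskb mcba tfqfp ehjb qmb qus hlz uogkt
Final line 5: rmskb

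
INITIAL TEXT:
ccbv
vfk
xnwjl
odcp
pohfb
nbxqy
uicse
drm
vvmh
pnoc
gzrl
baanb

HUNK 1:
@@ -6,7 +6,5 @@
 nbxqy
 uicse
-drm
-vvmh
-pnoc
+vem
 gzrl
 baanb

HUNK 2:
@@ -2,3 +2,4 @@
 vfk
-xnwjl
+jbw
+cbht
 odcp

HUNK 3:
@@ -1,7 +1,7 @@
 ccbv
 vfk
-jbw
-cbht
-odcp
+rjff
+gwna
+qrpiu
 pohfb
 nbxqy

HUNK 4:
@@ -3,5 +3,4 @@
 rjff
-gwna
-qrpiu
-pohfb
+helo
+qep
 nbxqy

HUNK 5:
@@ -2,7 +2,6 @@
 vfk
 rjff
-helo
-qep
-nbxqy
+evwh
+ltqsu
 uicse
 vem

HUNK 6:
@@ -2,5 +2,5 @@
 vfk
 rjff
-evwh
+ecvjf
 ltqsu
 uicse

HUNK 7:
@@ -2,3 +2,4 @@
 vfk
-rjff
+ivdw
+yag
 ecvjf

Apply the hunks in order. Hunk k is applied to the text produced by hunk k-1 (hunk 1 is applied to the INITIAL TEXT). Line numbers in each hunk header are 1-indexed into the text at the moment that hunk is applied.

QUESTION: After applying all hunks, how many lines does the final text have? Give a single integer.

Answer: 10

Derivation:
Hunk 1: at line 6 remove [drm,vvmh,pnoc] add [vem] -> 10 lines: ccbv vfk xnwjl odcp pohfb nbxqy uicse vem gzrl baanb
Hunk 2: at line 2 remove [xnwjl] add [jbw,cbht] -> 11 lines: ccbv vfk jbw cbht odcp pohfb nbxqy uicse vem gzrl baanb
Hunk 3: at line 1 remove [jbw,cbht,odcp] add [rjff,gwna,qrpiu] -> 11 lines: ccbv vfk rjff gwna qrpiu pohfb nbxqy uicse vem gzrl baanb
Hunk 4: at line 3 remove [gwna,qrpiu,pohfb] add [helo,qep] -> 10 lines: ccbv vfk rjff helo qep nbxqy uicse vem gzrl baanb
Hunk 5: at line 2 remove [helo,qep,nbxqy] add [evwh,ltqsu] -> 9 lines: ccbv vfk rjff evwh ltqsu uicse vem gzrl baanb
Hunk 6: at line 2 remove [evwh] add [ecvjf] -> 9 lines: ccbv vfk rjff ecvjf ltqsu uicse vem gzrl baanb
Hunk 7: at line 2 remove [rjff] add [ivdw,yag] -> 10 lines: ccbv vfk ivdw yag ecvjf ltqsu uicse vem gzrl baanb
Final line count: 10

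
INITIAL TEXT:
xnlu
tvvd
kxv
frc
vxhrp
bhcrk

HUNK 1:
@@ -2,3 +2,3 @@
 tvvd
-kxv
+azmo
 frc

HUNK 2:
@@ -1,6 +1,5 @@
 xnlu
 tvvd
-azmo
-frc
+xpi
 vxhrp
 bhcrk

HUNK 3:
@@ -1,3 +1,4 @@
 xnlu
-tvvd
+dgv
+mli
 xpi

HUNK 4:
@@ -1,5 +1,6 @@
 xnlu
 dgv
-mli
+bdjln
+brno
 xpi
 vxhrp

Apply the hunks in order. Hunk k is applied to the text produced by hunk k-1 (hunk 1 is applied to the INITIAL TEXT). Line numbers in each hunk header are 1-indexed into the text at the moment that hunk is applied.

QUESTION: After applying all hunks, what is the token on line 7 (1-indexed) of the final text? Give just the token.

Answer: bhcrk

Derivation:
Hunk 1: at line 2 remove [kxv] add [azmo] -> 6 lines: xnlu tvvd azmo frc vxhrp bhcrk
Hunk 2: at line 1 remove [azmo,frc] add [xpi] -> 5 lines: xnlu tvvd xpi vxhrp bhcrk
Hunk 3: at line 1 remove [tvvd] add [dgv,mli] -> 6 lines: xnlu dgv mli xpi vxhrp bhcrk
Hunk 4: at line 1 remove [mli] add [bdjln,brno] -> 7 lines: xnlu dgv bdjln brno xpi vxhrp bhcrk
Final line 7: bhcrk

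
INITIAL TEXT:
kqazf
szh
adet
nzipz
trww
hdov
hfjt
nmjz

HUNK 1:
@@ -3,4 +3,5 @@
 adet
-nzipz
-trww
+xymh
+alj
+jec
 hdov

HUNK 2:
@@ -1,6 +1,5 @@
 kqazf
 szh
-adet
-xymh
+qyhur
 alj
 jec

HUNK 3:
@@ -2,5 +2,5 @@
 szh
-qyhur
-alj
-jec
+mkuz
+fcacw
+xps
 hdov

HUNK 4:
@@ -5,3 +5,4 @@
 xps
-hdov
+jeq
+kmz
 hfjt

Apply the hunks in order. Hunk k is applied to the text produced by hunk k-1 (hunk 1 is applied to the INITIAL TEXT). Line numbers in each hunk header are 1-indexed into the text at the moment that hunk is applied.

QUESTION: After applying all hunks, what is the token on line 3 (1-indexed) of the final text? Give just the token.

Hunk 1: at line 3 remove [nzipz,trww] add [xymh,alj,jec] -> 9 lines: kqazf szh adet xymh alj jec hdov hfjt nmjz
Hunk 2: at line 1 remove [adet,xymh] add [qyhur] -> 8 lines: kqazf szh qyhur alj jec hdov hfjt nmjz
Hunk 3: at line 2 remove [qyhur,alj,jec] add [mkuz,fcacw,xps] -> 8 lines: kqazf szh mkuz fcacw xps hdov hfjt nmjz
Hunk 4: at line 5 remove [hdov] add [jeq,kmz] -> 9 lines: kqazf szh mkuz fcacw xps jeq kmz hfjt nmjz
Final line 3: mkuz

Answer: mkuz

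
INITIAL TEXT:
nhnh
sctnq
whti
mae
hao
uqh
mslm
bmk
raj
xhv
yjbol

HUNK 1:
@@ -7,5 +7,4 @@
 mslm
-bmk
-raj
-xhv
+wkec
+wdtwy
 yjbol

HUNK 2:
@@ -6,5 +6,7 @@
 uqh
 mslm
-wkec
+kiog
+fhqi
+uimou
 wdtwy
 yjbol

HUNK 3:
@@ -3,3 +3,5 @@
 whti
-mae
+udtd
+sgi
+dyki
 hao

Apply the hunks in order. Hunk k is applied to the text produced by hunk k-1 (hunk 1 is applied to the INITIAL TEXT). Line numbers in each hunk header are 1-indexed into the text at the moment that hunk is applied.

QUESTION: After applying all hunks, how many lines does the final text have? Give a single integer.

Hunk 1: at line 7 remove [bmk,raj,xhv] add [wkec,wdtwy] -> 10 lines: nhnh sctnq whti mae hao uqh mslm wkec wdtwy yjbol
Hunk 2: at line 6 remove [wkec] add [kiog,fhqi,uimou] -> 12 lines: nhnh sctnq whti mae hao uqh mslm kiog fhqi uimou wdtwy yjbol
Hunk 3: at line 3 remove [mae] add [udtd,sgi,dyki] -> 14 lines: nhnh sctnq whti udtd sgi dyki hao uqh mslm kiog fhqi uimou wdtwy yjbol
Final line count: 14

Answer: 14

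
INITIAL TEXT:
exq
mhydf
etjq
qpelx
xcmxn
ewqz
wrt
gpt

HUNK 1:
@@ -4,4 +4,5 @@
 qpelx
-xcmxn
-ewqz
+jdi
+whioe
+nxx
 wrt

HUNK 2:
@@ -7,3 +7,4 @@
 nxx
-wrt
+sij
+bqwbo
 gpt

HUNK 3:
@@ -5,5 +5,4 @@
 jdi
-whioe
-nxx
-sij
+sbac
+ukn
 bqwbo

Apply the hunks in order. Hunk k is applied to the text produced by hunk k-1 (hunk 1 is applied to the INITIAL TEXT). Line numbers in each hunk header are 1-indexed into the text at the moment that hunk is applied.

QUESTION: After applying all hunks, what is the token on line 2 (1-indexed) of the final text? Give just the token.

Answer: mhydf

Derivation:
Hunk 1: at line 4 remove [xcmxn,ewqz] add [jdi,whioe,nxx] -> 9 lines: exq mhydf etjq qpelx jdi whioe nxx wrt gpt
Hunk 2: at line 7 remove [wrt] add [sij,bqwbo] -> 10 lines: exq mhydf etjq qpelx jdi whioe nxx sij bqwbo gpt
Hunk 3: at line 5 remove [whioe,nxx,sij] add [sbac,ukn] -> 9 lines: exq mhydf etjq qpelx jdi sbac ukn bqwbo gpt
Final line 2: mhydf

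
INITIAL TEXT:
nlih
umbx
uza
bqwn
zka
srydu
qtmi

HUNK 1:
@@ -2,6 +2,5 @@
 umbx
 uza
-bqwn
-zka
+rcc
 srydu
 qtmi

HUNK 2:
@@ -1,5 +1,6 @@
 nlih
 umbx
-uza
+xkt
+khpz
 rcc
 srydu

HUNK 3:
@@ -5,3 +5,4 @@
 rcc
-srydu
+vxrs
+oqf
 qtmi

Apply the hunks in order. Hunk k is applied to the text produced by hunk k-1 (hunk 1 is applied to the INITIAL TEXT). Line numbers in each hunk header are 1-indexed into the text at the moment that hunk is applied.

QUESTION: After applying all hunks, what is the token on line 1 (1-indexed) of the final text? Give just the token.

Answer: nlih

Derivation:
Hunk 1: at line 2 remove [bqwn,zka] add [rcc] -> 6 lines: nlih umbx uza rcc srydu qtmi
Hunk 2: at line 1 remove [uza] add [xkt,khpz] -> 7 lines: nlih umbx xkt khpz rcc srydu qtmi
Hunk 3: at line 5 remove [srydu] add [vxrs,oqf] -> 8 lines: nlih umbx xkt khpz rcc vxrs oqf qtmi
Final line 1: nlih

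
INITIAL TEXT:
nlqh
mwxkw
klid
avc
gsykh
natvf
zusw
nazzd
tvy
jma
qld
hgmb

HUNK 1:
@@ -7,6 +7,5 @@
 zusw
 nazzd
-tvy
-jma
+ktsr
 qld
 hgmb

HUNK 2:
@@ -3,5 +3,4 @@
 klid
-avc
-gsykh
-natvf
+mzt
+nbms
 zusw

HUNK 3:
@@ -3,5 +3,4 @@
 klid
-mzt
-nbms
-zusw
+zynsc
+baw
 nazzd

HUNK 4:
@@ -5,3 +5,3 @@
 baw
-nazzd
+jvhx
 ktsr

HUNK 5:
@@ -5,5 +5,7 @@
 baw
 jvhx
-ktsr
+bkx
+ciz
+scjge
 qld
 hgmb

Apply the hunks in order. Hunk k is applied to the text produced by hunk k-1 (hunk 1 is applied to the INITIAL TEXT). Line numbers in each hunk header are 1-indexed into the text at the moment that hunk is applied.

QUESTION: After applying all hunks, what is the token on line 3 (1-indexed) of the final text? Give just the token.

Answer: klid

Derivation:
Hunk 1: at line 7 remove [tvy,jma] add [ktsr] -> 11 lines: nlqh mwxkw klid avc gsykh natvf zusw nazzd ktsr qld hgmb
Hunk 2: at line 3 remove [avc,gsykh,natvf] add [mzt,nbms] -> 10 lines: nlqh mwxkw klid mzt nbms zusw nazzd ktsr qld hgmb
Hunk 3: at line 3 remove [mzt,nbms,zusw] add [zynsc,baw] -> 9 lines: nlqh mwxkw klid zynsc baw nazzd ktsr qld hgmb
Hunk 4: at line 5 remove [nazzd] add [jvhx] -> 9 lines: nlqh mwxkw klid zynsc baw jvhx ktsr qld hgmb
Hunk 5: at line 5 remove [ktsr] add [bkx,ciz,scjge] -> 11 lines: nlqh mwxkw klid zynsc baw jvhx bkx ciz scjge qld hgmb
Final line 3: klid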